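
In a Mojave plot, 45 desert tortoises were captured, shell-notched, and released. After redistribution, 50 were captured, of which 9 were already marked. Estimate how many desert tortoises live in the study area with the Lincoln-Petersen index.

N = 250

The marked fraction in the recapture sample should equal the marked fraction in the population: 9/50 = 45/N.
N = (45 × 50) / 9 = 2250 / 9 = 250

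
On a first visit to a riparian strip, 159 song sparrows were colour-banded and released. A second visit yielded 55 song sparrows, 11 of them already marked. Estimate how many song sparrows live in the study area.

If marked individuals mix randomly, R/C ≈ M/N, giving N ≈ M·C/R.
N = (159 × 55) / 11 = 8745 / 11 = 795

N = 795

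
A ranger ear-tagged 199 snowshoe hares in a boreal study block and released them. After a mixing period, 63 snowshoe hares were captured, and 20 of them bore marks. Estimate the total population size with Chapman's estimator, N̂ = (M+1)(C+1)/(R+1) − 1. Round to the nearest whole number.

N ≈ 609

N̂ = (199+1)(63+1)/(20+1) − 1 = 200·64/21 − 1
= 12800/21 − 1 ≈ 609.5 − 1 ≈ 608.5 → 609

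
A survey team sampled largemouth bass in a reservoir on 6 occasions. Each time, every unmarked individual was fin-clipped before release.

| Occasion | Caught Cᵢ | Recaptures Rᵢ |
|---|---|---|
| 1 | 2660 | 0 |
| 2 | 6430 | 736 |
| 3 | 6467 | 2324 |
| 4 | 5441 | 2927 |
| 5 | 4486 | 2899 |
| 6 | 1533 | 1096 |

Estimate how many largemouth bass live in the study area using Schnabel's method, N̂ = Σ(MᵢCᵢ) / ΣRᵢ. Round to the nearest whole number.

Marked at large before each occasion: Mᵢ = Σⱼ<ᵢ (Cⱼ − Rⱼ) → M1=0, M2=2660, M3=8354, M4=12497, M5=15011, M6=16598
Σ MᵢCᵢ = 0·2660 + 2660·6430 + 8354·6467 + 12497·5441 + 15011·4486 + 16598·1533 = 0 + 17103800 + 54025318 + 67996177 + 67339346 + 25444734 = 231909375
Σ Rᵢ = 0 + 736 + 2324 + 2927 + 2899 + 1096 = 9982
N̂ = 231909375 / 9982 ≈ 23232.8 → 23233

N ≈ 23,233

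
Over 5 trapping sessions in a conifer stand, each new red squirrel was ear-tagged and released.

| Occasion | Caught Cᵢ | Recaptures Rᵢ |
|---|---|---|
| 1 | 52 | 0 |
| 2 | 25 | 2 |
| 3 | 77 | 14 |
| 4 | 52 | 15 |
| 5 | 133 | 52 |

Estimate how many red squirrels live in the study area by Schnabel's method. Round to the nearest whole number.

N ≈ 452

Marked at large before each occasion: Mᵢ = Σⱼ<ᵢ (Cⱼ − Rⱼ) → M1=0, M2=52, M3=75, M4=138, M5=175
Σ MᵢCᵢ = 0·52 + 52·25 + 75·77 + 138·52 + 175·133 = 0 + 1300 + 5775 + 7176 + 23275 = 37526
Σ Rᵢ = 0 + 2 + 14 + 15 + 52 = 83
N̂ = 37526 / 83 ≈ 452.1 → 452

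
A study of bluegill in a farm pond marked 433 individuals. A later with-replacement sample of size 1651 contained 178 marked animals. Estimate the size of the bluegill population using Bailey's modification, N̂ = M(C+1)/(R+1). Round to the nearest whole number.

N̂ = 433·(1651+1)/(178+1) = 433·1652/179 = 715316/179 ≈ 3996.2 → 3996

N ≈ 3996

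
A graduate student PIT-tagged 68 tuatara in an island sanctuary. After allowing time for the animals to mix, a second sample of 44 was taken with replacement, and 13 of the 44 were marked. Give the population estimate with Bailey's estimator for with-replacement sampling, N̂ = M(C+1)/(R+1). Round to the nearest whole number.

N̂ = 68·(44+1)/(13+1) = 68·45/14 = 3060/14 ≈ 218.6 → 219

N ≈ 219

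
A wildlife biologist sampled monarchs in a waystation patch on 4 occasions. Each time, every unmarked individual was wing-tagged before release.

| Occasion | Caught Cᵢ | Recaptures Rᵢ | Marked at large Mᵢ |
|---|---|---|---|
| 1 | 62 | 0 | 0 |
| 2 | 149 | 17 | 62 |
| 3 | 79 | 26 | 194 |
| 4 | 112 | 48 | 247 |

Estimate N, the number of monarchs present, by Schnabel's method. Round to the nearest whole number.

N ≈ 574

Σ MᵢCᵢ = 0·62 + 62·149 + 194·79 + 247·112 = 0 + 9238 + 15326 + 27664 = 52228
Σ Rᵢ = 0 + 17 + 26 + 48 = 91
N̂ = 52228 / 91 ≈ 573.9 → 574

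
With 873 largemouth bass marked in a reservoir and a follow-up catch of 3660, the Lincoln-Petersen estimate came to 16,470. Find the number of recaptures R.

From N = M·C/R: R = M·C / N = 873·3660 / 16470 = 3195180 / 16470 = 194.

R = 194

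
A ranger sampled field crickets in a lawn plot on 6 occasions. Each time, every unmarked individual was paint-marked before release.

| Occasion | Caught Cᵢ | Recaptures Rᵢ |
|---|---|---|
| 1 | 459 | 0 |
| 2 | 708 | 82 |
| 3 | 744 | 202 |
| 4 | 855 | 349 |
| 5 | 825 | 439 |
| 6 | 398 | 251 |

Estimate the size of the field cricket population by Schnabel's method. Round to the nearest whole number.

Marked at large before each occasion: Mᵢ = Σⱼ<ᵢ (Cⱼ − Rⱼ) → M1=0, M2=459, M3=1085, M4=1627, M5=2133, M6=2519
Σ MᵢCᵢ = 0·459 + 459·708 + 1085·744 + 1627·855 + 2133·825 + 2519·398 = 0 + 324972 + 807240 + 1391085 + 1759725 + 1002562 = 5285584
Σ Rᵢ = 0 + 82 + 202 + 349 + 439 + 251 = 1323
N̂ = 5285584 / 1323 ≈ 3995.2 → 3995

N ≈ 3995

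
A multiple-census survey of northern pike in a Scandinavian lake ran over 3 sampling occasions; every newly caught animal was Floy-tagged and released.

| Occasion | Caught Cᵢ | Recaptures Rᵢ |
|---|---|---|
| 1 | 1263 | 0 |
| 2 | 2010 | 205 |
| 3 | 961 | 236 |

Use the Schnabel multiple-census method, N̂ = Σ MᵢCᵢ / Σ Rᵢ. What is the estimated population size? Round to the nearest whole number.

Marked at large before each occasion: Mᵢ = Σⱼ<ᵢ (Cⱼ − Rⱼ) → M1=0, M2=1263, M3=3068
Σ MᵢCᵢ = 0·1263 + 1263·2010 + 3068·961 = 0 + 2538630 + 2948348 = 5486978
Σ Rᵢ = 0 + 205 + 236 = 441
N̂ = 5486978 / 441 ≈ 12442.1 → 12442

N ≈ 12,442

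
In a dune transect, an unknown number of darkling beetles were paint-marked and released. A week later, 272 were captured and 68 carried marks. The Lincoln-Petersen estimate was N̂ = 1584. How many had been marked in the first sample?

From N = M·C/R: M = N·R / C = 1584·68 / 272 = 107712 / 272 = 396.

M = 396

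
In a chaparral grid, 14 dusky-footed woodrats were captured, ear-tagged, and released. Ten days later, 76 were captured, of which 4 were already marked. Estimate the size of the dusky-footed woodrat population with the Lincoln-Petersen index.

N = 266

The marked fraction in the recapture sample should equal the marked fraction in the population: 4/76 = 14/N.
N = (14 × 76) / 4 = 1064 / 4 = 266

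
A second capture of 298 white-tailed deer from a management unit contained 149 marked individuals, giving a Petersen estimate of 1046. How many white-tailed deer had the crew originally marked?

From N = M·C/R: M = N·R / C = 1046·149 / 298 = 155854 / 298 = 523.

M = 523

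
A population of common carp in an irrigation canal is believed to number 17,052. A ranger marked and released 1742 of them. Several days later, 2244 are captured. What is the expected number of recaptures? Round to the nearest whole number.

The marked fraction of the population is 1742/17052, so in a sample of 2244 expect C·(M/N) marked.
E[R] = 1742 × 2244 / 17052 = 3909048 / 17052 ≈ 229.2 → 229

expected recaptures ≈ 229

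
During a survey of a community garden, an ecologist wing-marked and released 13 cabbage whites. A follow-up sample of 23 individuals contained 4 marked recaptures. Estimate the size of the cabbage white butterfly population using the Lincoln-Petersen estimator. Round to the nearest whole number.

Lincoln-Petersen assumes M/N = R/C, so N = M·C / R.
N = (13 × 23) / 4 = 299 / 4 ≈ 74.8 → 75

N ≈ 75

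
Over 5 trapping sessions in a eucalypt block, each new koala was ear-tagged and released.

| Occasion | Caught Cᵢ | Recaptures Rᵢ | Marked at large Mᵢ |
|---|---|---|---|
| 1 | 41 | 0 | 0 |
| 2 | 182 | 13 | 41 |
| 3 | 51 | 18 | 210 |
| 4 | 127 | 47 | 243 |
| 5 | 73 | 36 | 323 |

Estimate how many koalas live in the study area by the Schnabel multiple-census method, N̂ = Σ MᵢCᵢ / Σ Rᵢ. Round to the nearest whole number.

N ≈ 637

Σ MᵢCᵢ = 0·41 + 41·182 + 210·51 + 243·127 + 323·73 = 0 + 7462 + 10710 + 30861 + 23579 = 72612
Σ Rᵢ = 0 + 13 + 18 + 47 + 36 = 114
N̂ = 72612 / 114 ≈ 636.9 → 637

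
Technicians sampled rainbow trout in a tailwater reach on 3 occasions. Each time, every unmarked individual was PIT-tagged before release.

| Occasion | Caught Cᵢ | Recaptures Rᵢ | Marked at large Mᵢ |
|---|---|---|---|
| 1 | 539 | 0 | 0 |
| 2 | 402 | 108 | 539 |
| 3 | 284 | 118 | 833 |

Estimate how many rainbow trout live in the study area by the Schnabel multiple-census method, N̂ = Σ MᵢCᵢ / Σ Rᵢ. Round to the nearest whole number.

N ≈ 2006

Σ MᵢCᵢ = 0·539 + 539·402 + 833·284 = 0 + 216678 + 236572 = 453250
Σ Rᵢ = 0 + 108 + 118 = 226
N̂ = 453250 / 226 ≈ 2005.5 → 2006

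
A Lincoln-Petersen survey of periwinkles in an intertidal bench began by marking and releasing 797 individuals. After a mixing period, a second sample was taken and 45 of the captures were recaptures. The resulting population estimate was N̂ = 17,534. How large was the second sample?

From N = M·C/R: C = N·R / M = 17534·45 / 797 = 789030 / 797 = 990.

C = 990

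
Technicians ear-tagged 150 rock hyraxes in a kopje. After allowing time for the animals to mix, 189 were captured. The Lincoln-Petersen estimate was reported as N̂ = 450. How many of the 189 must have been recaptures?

R = 63

From N = M·C/R: R = M·C / N = 150·189 / 450 = 28350 / 450 = 63.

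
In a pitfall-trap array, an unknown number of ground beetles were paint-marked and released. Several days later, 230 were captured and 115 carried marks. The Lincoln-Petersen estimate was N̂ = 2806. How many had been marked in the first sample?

From N = M·C/R: M = N·R / C = 2806·115 / 230 = 322690 / 230 = 1403.

M = 1403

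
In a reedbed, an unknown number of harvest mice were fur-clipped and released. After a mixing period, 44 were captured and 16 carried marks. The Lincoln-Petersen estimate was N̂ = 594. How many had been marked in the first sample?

From N = M·C/R: M = N·R / C = 594·16 / 44 = 9504 / 44 = 216.

M = 216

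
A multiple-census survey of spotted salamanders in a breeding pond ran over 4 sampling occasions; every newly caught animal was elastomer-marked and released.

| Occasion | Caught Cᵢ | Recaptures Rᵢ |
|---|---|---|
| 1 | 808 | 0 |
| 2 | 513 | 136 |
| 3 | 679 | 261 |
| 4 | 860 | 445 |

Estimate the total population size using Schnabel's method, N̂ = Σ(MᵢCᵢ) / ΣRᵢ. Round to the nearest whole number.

N ≈ 3085

Marked at large before each occasion: Mᵢ = Σⱼ<ᵢ (Cⱼ − Rⱼ) → M1=0, M2=808, M3=1185, M4=1603
Σ MᵢCᵢ = 0·808 + 808·513 + 1185·679 + 1603·860 = 0 + 414504 + 804615 + 1378580 = 2597699
Σ Rᵢ = 0 + 136 + 261 + 445 = 842
N̂ = 2597699 / 842 ≈ 3085.2 → 3085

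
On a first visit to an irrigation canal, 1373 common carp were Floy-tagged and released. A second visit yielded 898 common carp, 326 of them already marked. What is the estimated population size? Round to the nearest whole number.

N = (1373 × 898) / 326 = 1232954 / 326 ≈ 3782.1 → 3782

N ≈ 3782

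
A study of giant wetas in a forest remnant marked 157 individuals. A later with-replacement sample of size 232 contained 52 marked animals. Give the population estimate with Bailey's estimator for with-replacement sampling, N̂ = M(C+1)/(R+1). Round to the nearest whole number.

N ≈ 690

N̂ = 157·(232+1)/(52+1) = 157·233/53 = 36581/53 ≈ 690.2 → 690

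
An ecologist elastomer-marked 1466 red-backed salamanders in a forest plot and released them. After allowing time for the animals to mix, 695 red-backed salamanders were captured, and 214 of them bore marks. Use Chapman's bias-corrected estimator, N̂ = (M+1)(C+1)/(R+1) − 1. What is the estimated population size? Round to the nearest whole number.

N ≈ 4748

N̂ = (1466+1)(695+1)/(214+1) − 1 = 1467·696/215 − 1
= 1021032/215 − 1 ≈ 4749.0 − 1 ≈ 4748.0 → 4748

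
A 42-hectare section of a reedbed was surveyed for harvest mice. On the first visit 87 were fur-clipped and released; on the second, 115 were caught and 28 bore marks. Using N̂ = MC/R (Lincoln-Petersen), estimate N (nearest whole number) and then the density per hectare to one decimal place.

density ≈ 8.5 harvest mice per hectare

N̂ = 87·115/28 = 10005/28 ≈ 357.3 → 357
Density = N̂ / area = 357 / 42 ≈ 8.50 → 8.5 per hectare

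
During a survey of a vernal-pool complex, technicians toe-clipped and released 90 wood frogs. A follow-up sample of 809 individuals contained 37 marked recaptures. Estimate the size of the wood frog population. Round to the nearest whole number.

N ≈ 1968

If marked individuals mix randomly, R/C ≈ M/N, giving N ≈ M·C/R.
N = (90 × 809) / 37 = 72810 / 37 ≈ 1967.8 → 1968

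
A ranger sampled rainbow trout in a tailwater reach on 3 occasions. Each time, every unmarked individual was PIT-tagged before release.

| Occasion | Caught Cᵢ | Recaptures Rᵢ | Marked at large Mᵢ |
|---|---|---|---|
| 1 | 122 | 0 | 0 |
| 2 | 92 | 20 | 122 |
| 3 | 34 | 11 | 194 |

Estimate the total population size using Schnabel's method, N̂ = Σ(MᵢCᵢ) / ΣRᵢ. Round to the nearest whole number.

Σ MᵢCᵢ = 0·122 + 122·92 + 194·34 = 0 + 11224 + 6596 = 17820
Σ Rᵢ = 0 + 20 + 11 = 31
N̂ = 17820 / 31 ≈ 574.8 → 575

N ≈ 575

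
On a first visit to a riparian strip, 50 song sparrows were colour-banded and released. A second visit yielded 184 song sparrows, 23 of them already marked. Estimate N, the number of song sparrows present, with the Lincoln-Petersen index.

The marked fraction in the recapture sample should equal the marked fraction in the population: 23/184 = 50/N.
N = (50 × 184) / 23 = 9200 / 23 = 400

N = 400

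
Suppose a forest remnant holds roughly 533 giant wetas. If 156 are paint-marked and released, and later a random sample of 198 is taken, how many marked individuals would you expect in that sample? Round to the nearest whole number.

Expected recaptures E[R] = M·C / N.
E[R] = 156 × 198 / 533 = 30888 / 533 ≈ 58.0 → 58

expected recaptures ≈ 58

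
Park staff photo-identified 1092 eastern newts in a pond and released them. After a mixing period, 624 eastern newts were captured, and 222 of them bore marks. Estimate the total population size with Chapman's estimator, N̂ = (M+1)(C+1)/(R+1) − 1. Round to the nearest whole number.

N̂ = (1092+1)(624+1)/(222+1) − 1 = 1093·625/223 − 1
= 683125/223 − 1 ≈ 3063.3 − 1 ≈ 3062.3 → 3062

N ≈ 3062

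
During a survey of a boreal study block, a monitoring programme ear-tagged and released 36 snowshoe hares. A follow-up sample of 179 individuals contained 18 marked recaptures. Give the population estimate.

N = 358

Lincoln-Petersen assumes M/N = R/C, so N = M·C / R.
N = (36 × 179) / 18 = 6444 / 18 = 358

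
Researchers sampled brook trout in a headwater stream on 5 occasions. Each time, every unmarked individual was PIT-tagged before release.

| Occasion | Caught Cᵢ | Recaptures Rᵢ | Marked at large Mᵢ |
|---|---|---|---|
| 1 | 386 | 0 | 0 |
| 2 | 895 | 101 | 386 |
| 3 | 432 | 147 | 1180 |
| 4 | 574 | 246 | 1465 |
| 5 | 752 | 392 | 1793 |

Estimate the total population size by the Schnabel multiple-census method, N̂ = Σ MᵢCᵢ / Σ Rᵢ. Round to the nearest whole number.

Σ MᵢCᵢ = 0·386 + 386·895 + 1180·432 + 1465·574 + 1793·752 = 0 + 345470 + 509760 + 840910 + 1348336 = 3044476
Σ Rᵢ = 0 + 101 + 147 + 246 + 392 = 886
N̂ = 3044476 / 886 ≈ 3436.2 → 3436

N ≈ 3436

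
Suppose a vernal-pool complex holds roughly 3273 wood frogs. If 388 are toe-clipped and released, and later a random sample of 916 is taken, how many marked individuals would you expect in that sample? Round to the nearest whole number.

The marked fraction of the population is 388/3273, so in a sample of 916 expect C·(M/N) marked.
E[R] = 388 × 916 / 3273 = 355408 / 3273 ≈ 108.6 → 109

expected recaptures ≈ 109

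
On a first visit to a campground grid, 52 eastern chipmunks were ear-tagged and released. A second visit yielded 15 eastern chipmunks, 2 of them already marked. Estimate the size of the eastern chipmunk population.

Lincoln-Petersen assumes M/N = R/C, so N = M·C / R.
N = (52 × 15) / 2 = 780 / 2 = 390

N = 390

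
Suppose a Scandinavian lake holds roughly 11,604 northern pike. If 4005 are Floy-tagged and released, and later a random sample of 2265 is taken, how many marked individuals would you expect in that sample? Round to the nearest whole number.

The marked fraction of the population is 4005/11604, so in a sample of 2265 expect C·(M/N) marked.
E[R] = 4005 × 2265 / 11604 = 9071325 / 11604 ≈ 781.7 → 782

expected recaptures ≈ 782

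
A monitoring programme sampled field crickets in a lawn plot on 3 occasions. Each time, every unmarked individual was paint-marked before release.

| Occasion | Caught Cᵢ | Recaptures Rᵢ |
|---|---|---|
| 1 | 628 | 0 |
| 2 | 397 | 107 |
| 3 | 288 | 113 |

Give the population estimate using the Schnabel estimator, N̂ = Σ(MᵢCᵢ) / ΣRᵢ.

N = 2335

Marked at large before each occasion: Mᵢ = Σⱼ<ᵢ (Cⱼ − Rⱼ) → M1=0, M2=628, M3=918
Σ MᵢCᵢ = 0·628 + 628·397 + 918·288 = 0 + 249316 + 264384 = 513700
Σ Rᵢ = 0 + 107 + 113 = 220
N̂ = 513700 / 220 = 2335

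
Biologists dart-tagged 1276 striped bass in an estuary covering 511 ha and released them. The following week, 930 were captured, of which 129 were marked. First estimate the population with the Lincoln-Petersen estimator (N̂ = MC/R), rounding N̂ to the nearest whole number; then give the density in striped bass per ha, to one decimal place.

N̂ = 1276·930/129 = 1186680/129 ≈ 9199.1 → 9199
Density = N̂ / area = 9199 / 511 ≈ 18.00 → 18.0 per ha

density ≈ 18.0 striped bass per ha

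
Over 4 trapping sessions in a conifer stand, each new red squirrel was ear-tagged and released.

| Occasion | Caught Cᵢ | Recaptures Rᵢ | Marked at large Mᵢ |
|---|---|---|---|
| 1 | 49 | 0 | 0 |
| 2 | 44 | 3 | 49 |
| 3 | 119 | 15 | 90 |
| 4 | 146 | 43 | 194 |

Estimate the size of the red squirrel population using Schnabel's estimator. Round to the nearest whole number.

Σ MᵢCᵢ = 0·49 + 49·44 + 90·119 + 194·146 = 0 + 2156 + 10710 + 28324 = 41190
Σ Rᵢ = 0 + 3 + 15 + 43 = 61
N̂ = 41190 / 61 ≈ 675.2 → 675

N ≈ 675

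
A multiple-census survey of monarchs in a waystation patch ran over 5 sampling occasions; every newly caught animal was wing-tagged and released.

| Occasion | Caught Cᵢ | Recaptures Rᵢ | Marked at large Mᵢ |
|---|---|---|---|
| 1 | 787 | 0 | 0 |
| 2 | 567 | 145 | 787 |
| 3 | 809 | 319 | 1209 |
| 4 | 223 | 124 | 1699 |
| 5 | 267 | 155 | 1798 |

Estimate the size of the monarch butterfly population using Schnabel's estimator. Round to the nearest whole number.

N ≈ 3073

Σ MᵢCᵢ = 0·787 + 787·567 + 1209·809 + 1699·223 + 1798·267 = 0 + 446229 + 978081 + 378877 + 480066 = 2283253
Σ Rᵢ = 0 + 145 + 319 + 124 + 155 = 743
N̂ = 2283253 / 743 ≈ 3073.0 → 3073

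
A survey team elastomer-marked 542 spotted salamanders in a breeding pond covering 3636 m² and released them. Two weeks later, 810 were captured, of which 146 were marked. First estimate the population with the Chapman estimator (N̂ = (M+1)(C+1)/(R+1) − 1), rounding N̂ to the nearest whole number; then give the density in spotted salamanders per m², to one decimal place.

N̂ = 543·811/147 − 1 = 440373/147 − 1 ≈ 2994.7 → 2995
Density = N̂ / area = 2995 / 3636 ≈ 0.82 → 0.8 per m²

density ≈ 0.8 spotted salamanders per m²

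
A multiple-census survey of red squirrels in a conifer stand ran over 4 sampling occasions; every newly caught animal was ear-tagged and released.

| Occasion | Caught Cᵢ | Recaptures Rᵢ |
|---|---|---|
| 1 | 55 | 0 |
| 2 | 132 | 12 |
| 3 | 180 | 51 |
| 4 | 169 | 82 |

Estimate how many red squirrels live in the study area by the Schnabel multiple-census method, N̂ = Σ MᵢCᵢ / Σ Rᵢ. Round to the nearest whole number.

Marked at large before each occasion: Mᵢ = Σⱼ<ᵢ (Cⱼ − Rⱼ) → M1=0, M2=55, M3=175, M4=304
Σ MᵢCᵢ = 0·55 + 55·132 + 175·180 + 304·169 = 0 + 7260 + 31500 + 51376 = 90136
Σ Rᵢ = 0 + 12 + 51 + 82 = 145
N̂ = 90136 / 145 ≈ 621.6 → 622

N ≈ 622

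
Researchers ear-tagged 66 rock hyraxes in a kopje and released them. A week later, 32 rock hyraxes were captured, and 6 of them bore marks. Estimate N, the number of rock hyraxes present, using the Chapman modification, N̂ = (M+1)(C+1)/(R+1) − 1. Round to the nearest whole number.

N ≈ 315

N̂ = (66+1)(32+1)/(6+1) − 1 = 67·33/7 − 1
= 2211/7 − 1 ≈ 315.9 − 1 ≈ 314.9 → 315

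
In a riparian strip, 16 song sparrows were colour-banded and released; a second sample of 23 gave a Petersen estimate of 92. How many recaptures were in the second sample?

R = 4

From N = M·C/R: R = M·C / N = 16·23 / 92 = 368 / 92 = 4.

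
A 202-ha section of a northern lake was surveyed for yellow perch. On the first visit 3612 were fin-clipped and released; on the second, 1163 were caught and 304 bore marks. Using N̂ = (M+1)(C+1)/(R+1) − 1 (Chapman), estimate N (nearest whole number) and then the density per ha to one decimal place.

N̂ = 3613·1164/305 − 1 = 4205532/305 − 1 ≈ 13787.6 → 13788
Density = N̂ / area = 13788 / 202 ≈ 68.26 → 68.3 per ha

density ≈ 68.3 yellow perch per ha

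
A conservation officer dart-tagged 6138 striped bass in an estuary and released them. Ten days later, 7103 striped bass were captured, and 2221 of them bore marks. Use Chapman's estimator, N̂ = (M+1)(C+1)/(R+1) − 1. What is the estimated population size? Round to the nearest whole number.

N̂ = (6138+1)(7103+1)/(2221+1) − 1 = 6139·7104/2222 − 1
= 43611456/2222 − 1 ≈ 19627.1 − 1 ≈ 19626.1 → 19626

N ≈ 19,626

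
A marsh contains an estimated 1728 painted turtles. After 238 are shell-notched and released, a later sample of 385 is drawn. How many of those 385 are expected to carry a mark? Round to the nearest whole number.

The marked fraction of the population is 238/1728, so in a sample of 385 expect C·(M/N) marked.
E[R] = 238 × 385 / 1728 = 91630 / 1728 ≈ 53.0 → 53

expected recaptures ≈ 53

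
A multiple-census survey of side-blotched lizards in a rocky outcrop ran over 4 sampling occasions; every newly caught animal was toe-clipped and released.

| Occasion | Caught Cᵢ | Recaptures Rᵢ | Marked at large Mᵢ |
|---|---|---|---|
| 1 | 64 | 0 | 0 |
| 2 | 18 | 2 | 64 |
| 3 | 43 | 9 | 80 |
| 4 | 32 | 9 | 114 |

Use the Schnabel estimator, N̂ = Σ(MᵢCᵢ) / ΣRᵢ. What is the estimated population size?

N = 412

Σ MᵢCᵢ = 0·64 + 64·18 + 80·43 + 114·32 = 0 + 1152 + 3440 + 3648 = 8240
Σ Rᵢ = 0 + 2 + 9 + 9 = 20
N̂ = 8240 / 20 = 412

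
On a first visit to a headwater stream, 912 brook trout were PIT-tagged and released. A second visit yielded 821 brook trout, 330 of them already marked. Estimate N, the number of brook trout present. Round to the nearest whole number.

N ≈ 2269

N = (912 × 821) / 330 = 748752 / 330 ≈ 2268.9 → 2269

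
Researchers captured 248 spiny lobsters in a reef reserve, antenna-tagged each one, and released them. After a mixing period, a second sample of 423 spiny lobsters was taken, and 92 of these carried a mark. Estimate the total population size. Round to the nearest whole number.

N ≈ 1140

N = (248 × 423) / 92 = 104904 / 92 ≈ 1140.3 → 1140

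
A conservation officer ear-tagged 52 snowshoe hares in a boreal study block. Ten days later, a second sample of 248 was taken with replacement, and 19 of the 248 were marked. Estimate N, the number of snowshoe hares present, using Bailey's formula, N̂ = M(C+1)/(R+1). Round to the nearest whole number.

N ≈ 647

N̂ = 52·(248+1)/(19+1) = 52·249/20 = 12948/20 ≈ 647.4 → 647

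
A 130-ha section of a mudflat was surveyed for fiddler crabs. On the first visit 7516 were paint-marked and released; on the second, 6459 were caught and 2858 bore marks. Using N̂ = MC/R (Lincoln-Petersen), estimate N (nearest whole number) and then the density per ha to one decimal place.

N̂ = 7516·6459/2858 = 48545844/2858 ≈ 16985.9 → 16986
Density = N̂ / area = 16986 / 130 ≈ 130.66 → 130.7 per ha

density ≈ 130.7 fiddler crabs per ha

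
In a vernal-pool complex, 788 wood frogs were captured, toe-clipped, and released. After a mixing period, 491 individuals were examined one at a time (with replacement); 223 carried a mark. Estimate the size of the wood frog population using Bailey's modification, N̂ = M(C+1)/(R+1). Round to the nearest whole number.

N ≈ 1731

N̂ = 788·(491+1)/(223+1) = 788·492/224 = 387696/224 ≈ 1730.8 → 1731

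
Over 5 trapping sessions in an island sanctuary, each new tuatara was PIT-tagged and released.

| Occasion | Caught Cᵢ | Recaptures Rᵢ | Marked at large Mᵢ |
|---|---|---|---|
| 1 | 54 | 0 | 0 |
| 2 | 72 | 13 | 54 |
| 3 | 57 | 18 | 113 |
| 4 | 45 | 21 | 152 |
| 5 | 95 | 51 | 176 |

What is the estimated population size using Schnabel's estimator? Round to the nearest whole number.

Σ MᵢCᵢ = 0·54 + 54·72 + 113·57 + 152·45 + 176·95 = 0 + 3888 + 6441 + 6840 + 16720 = 33889
Σ Rᵢ = 0 + 13 + 18 + 21 + 51 = 103
N̂ = 33889 / 103 ≈ 329.0 → 329

N ≈ 329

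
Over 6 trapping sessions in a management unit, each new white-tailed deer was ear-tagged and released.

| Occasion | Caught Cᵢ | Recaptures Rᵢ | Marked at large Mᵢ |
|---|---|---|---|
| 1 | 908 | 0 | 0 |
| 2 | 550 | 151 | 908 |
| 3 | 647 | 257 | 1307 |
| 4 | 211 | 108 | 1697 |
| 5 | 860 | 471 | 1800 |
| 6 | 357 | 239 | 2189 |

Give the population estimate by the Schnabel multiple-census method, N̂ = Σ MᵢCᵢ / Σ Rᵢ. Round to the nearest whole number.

N ≈ 3289

Σ MᵢCᵢ = 0·908 + 908·550 + 1307·647 + 1697·211 + 1800·860 + 2189·357 = 0 + 499400 + 845629 + 358067 + 1548000 + 781473 = 4032569
Σ Rᵢ = 0 + 151 + 257 + 108 + 471 + 239 = 1226
N̂ = 4032569 / 1226 ≈ 3289.2 → 3289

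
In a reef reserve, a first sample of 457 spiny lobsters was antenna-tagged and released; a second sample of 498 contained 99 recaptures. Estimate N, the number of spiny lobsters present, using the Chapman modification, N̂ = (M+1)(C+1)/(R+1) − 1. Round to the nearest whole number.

N̂ = (457+1)(498+1)/(99+1) − 1 = 458·499/100 − 1
= 228542/100 − 1 ≈ 2285.4 − 1 ≈ 2284.4 → 2284

N ≈ 2284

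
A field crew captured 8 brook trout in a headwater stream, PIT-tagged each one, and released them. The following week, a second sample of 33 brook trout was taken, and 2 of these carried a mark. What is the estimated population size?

N = 132

The marked fraction in the recapture sample should equal the marked fraction in the population: 2/33 = 8/N.
N = (8 × 33) / 2 = 264 / 2 = 132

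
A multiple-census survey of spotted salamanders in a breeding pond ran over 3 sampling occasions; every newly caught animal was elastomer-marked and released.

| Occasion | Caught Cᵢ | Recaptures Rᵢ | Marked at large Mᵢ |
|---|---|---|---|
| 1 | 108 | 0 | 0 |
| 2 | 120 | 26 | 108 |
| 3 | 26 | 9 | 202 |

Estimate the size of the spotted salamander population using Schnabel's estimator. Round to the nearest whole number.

Σ MᵢCᵢ = 0·108 + 108·120 + 202·26 = 0 + 12960 + 5252 = 18212
Σ Rᵢ = 0 + 26 + 9 = 35
N̂ = 18212 / 35 ≈ 520.3 → 520

N ≈ 520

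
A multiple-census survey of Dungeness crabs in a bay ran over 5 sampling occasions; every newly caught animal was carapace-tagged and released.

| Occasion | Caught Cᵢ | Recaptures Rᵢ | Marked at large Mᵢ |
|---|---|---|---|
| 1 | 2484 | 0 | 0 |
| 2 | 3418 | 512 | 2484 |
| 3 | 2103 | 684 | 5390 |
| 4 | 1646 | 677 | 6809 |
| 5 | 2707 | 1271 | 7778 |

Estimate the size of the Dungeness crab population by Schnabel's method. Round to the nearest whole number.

Σ MᵢCᵢ = 0·2484 + 2484·3418 + 5390·2103 + 6809·1646 + 7778·2707 = 0 + 8490312 + 11335170 + 11207614 + 21055046 = 52088142
Σ Rᵢ = 0 + 512 + 684 + 677 + 1271 = 3144
N̂ = 52088142 / 3144 ≈ 16567.48 → 16567

N ≈ 16,567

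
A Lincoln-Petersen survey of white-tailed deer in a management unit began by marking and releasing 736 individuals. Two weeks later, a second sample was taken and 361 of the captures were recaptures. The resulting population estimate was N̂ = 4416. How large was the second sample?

C = 2166

From N = M·C/R: C = N·R / M = 4416·361 / 736 = 1594176 / 736 = 2166.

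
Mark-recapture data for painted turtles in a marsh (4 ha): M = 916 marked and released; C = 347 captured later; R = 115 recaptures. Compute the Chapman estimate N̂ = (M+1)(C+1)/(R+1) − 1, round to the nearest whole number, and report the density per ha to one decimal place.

density ≈ 687.5 painted turtles per ha

N̂ = 917·348/116 − 1 = 319116/116 − 1 = 2750
Density = N̂ / area = 2750 / 4 ≈ 687.50 → 687.5 per ha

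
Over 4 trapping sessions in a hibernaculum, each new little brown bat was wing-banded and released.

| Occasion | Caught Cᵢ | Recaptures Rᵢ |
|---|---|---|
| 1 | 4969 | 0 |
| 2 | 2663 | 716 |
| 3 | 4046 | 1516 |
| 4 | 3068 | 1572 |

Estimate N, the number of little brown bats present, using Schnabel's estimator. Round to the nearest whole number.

N ≈ 18,453

Marked at large before each occasion: Mᵢ = Σⱼ<ᵢ (Cⱼ − Rⱼ) → M1=0, M2=4969, M3=6916, M4=9446
Σ MᵢCᵢ = 0·4969 + 4969·2663 + 6916·4046 + 9446·3068 = 0 + 13232447 + 27982136 + 28980328 = 70194911
Σ Rᵢ = 0 + 716 + 1516 + 1572 = 3804
N̂ = 70194911 / 3804 ≈ 18452.9 → 18453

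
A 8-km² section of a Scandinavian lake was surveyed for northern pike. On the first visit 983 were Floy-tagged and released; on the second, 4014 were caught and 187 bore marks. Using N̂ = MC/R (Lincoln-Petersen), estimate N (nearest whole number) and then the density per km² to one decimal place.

N̂ = 983·4014/187 = 3945762/187 ≈ 21100.3 → 21100
Density = N̂ / area = 21100 / 8 ≈ 2637.50 → 2637.5 per km²

density ≈ 2637.5 northern pike per km²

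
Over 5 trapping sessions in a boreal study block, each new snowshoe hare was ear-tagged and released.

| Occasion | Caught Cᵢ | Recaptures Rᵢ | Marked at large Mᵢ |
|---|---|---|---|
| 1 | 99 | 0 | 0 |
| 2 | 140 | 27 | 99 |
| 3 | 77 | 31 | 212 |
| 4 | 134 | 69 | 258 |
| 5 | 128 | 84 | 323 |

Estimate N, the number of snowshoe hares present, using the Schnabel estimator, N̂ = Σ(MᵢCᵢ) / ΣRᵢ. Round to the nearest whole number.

N ≈ 503

Σ MᵢCᵢ = 0·99 + 99·140 + 212·77 + 258·134 + 323·128 = 0 + 13860 + 16324 + 34572 + 41344 = 106100
Σ Rᵢ = 0 + 27 + 31 + 69 + 84 = 211
N̂ = 106100 / 211 ≈ 502.8 → 503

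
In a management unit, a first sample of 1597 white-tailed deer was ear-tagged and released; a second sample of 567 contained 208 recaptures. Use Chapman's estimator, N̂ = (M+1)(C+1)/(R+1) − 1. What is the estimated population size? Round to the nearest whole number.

N̂ = (1597+1)(567+1)/(208+1) − 1 = 1598·568/209 − 1
= 907664/209 − 1 ≈ 4342.9 − 1 ≈ 4341.9 → 4342

N ≈ 4342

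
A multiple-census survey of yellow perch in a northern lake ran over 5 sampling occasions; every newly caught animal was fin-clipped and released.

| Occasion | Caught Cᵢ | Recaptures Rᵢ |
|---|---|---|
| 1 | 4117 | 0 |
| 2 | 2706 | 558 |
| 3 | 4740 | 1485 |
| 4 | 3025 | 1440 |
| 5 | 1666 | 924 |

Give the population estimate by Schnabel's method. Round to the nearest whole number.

Marked at large before each occasion: Mᵢ = Σⱼ<ᵢ (Cⱼ − Rⱼ) → M1=0, M2=4117, M3=6265, M4=9520, M5=11105
Σ MᵢCᵢ = 0·4117 + 4117·2706 + 6265·4740 + 9520·3025 + 11105·1666 = 0 + 11140602 + 29696100 + 28798000 + 18500930 = 88135632
Σ Rᵢ = 0 + 558 + 1485 + 1440 + 924 = 4407
N̂ = 88135632 / 4407 ≈ 19999.0 → 19999

N ≈ 19,999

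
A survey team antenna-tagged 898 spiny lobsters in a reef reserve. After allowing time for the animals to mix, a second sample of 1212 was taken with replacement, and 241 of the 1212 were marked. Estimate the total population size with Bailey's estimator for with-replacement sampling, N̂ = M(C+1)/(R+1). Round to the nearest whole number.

N ≈ 4501

N̂ = 898·(1212+1)/(241+1) = 898·1213/242 = 1089274/242 ≈ 4501.1 → 4501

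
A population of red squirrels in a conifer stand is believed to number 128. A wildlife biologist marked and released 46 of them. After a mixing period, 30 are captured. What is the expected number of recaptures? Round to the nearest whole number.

expected recaptures ≈ 11

Expected recaptures E[R] = M·C / N.
E[R] = 46 × 30 / 128 = 1380 / 128 ≈ 10.8 → 11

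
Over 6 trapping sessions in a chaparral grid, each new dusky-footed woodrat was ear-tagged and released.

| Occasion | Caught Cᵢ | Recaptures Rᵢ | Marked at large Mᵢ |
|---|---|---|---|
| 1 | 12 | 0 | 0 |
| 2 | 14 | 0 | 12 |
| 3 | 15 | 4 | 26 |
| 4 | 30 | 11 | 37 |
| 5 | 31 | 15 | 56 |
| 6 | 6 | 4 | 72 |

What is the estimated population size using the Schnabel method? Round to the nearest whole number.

N ≈ 113

Σ MᵢCᵢ = 0·12 + 12·14 + 26·15 + 37·30 + 56·31 + 72·6 = 0 + 168 + 390 + 1110 + 1736 + 432 = 3836
Σ Rᵢ = 0 + 0 + 4 + 11 + 15 + 4 = 34
N̂ = 3836 / 34 ≈ 112.8 → 113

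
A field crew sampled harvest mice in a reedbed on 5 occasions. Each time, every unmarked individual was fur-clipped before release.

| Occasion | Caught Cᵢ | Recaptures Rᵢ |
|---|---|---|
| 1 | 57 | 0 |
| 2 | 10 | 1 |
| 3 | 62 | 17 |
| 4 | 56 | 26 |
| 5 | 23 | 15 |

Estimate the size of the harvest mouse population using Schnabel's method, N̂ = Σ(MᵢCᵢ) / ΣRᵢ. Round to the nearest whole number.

N ≈ 239

Marked at large before each occasion: Mᵢ = Σⱼ<ᵢ (Cⱼ − Rⱼ) → M1=0, M2=57, M3=66, M4=111, M5=141
Σ MᵢCᵢ = 0·57 + 57·10 + 66·62 + 111·56 + 141·23 = 0 + 570 + 4092 + 6216 + 3243 = 14121
Σ Rᵢ = 0 + 1 + 17 + 26 + 15 = 59
N̂ = 14121 / 59 ≈ 239.3 → 239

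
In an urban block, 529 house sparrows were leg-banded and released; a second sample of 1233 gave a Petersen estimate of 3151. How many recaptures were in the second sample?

R = 207

From N = M·C/R: R = M·C / N = 529·1233 / 3151 = 652257 / 3151 = 207.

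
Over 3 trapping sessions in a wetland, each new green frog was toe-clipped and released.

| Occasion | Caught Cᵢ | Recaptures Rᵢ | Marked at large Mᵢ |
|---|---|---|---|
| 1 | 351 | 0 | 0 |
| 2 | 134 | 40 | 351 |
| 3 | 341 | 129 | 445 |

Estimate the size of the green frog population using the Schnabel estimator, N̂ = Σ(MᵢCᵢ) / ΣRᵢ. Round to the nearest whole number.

N ≈ 1176

Σ MᵢCᵢ = 0·351 + 351·134 + 445·341 = 0 + 47034 + 151745 = 198779
Σ Rᵢ = 0 + 40 + 129 = 169
N̂ = 198779 / 169 ≈ 1176.2 → 1176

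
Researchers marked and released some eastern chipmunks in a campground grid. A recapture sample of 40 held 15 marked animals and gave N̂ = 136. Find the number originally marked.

From N = M·C/R: M = N·R / C = 136·15 / 40 = 2040 / 40 = 51.

M = 51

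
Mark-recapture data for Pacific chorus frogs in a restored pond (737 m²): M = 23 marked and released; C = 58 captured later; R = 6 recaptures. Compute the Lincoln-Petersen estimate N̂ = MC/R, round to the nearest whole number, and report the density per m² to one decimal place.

N̂ = 23·58/6 = 1334/6 ≈ 222.3 → 222
Density = N̂ / area = 222 / 737 ≈ 0.30 → 0.3 per m²

density ≈ 0.3 Pacific chorus frogs per m²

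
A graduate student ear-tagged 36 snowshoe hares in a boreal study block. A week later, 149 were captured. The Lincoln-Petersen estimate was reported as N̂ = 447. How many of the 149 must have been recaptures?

R = 12

From N = M·C/R: R = M·C / N = 36·149 / 447 = 5364 / 447 = 12.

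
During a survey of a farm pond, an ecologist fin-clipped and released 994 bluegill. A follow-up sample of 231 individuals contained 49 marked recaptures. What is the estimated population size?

N = 4686

N = (994 × 231) / 49 = 229614 / 49 = 4686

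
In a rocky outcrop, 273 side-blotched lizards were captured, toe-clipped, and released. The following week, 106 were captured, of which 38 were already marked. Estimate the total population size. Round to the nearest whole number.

Lincoln-Petersen assumes M/N = R/C, so N = M·C / R.
N = (273 × 106) / 38 = 28938 / 38 ≈ 761.5 → 762

N ≈ 762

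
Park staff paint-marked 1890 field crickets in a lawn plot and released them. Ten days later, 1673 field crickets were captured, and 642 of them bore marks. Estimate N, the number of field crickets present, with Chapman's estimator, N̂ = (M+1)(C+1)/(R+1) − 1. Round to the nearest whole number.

N ≈ 4922

N̂ = (1890+1)(1673+1)/(642+1) − 1 = 1891·1674/643 − 1
= 3165534/643 − 1 ≈ 4923.1 − 1 ≈ 4922.1 → 4922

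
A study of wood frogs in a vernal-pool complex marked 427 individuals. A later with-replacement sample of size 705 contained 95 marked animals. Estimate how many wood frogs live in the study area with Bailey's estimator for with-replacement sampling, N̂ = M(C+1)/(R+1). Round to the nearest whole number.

N ≈ 3140

N̂ = 427·(705+1)/(95+1) = 427·706/96 = 301462/96 ≈ 3140.2 → 3140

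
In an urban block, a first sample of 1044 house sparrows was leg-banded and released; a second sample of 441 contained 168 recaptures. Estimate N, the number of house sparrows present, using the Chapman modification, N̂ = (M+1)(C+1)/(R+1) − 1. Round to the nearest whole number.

N̂ = (1044+1)(441+1)/(168+1) − 1 = 1045·442/169 − 1
= 461890/169 − 1 ≈ 2733.1 − 1 ≈ 2732.1 → 2732

N ≈ 2732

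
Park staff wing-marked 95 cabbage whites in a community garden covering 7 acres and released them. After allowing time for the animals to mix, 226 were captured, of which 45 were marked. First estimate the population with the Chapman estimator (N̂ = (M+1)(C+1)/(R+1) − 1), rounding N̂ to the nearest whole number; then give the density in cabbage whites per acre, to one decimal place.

N̂ = 96·227/46 − 1 = 21792/46 − 1 ≈ 472.7 → 473
Density = N̂ / area = 473 / 7 ≈ 67.57 → 67.6 per acre

density ≈ 67.6 cabbage whites per acre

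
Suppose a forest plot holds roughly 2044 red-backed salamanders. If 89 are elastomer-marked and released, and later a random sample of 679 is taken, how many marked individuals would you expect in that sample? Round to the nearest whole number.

The marked fraction of the population is 89/2044, so in a sample of 679 expect C·(M/N) marked.
E[R] = 89 × 679 / 2044 = 60431 / 2044 ≈ 29.6 → 30

expected recaptures ≈ 30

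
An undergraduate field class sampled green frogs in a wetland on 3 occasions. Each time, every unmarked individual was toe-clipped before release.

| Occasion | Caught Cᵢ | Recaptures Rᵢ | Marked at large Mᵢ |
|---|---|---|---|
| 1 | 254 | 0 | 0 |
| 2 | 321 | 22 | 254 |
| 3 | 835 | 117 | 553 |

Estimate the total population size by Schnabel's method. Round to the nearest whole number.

N ≈ 3909

Σ MᵢCᵢ = 0·254 + 254·321 + 553·835 = 0 + 81534 + 461755 = 543289
Σ Rᵢ = 0 + 22 + 117 = 139
N̂ = 543289 / 139 ≈ 3908.6 → 3909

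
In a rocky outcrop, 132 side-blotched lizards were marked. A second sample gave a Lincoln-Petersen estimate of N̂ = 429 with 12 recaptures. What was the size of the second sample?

From N = M·C/R: C = N·R / M = 429·12 / 132 = 5148 / 132 = 39.

C = 39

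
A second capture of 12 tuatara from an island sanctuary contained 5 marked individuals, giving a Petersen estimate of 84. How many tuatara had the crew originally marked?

From N = M·C/R: M = N·R / C = 84·5 / 12 = 420 / 12 = 35.

M = 35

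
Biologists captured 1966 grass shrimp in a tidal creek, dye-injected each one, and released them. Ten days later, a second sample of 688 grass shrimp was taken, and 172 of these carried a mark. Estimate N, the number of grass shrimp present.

Lincoln-Petersen assumes M/N = R/C, so N = M·C / R.
N = (1966 × 688) / 172 = 1352608 / 172 = 7864

N = 7864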